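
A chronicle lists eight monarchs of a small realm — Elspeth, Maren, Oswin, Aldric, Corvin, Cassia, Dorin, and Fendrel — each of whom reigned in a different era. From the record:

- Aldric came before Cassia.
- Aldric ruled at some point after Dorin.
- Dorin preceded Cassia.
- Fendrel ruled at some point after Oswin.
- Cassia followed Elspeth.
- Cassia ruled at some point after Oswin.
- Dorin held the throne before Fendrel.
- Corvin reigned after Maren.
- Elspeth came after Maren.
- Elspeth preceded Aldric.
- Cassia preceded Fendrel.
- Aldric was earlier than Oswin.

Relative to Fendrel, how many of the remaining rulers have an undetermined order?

1

Forced before Fendrel: Aldric, Cassia, Dorin, Elspeth, Maren, and Oswin.
That leaves Corvin with no forced order relative to Fendrel — 1.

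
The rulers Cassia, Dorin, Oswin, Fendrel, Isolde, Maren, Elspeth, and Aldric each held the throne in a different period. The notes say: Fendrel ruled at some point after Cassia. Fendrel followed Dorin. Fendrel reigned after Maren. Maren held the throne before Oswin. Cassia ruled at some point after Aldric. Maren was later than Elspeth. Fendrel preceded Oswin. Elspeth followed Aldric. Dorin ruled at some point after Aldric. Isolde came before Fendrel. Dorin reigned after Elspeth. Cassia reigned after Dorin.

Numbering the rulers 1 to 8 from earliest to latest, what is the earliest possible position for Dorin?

3

Aldric and Elspeth must both come before Dorin — 2 forced predecessors.
Nothing else is forced ahead of Dorin, so their earliest slot is position 2 + 1 = 3.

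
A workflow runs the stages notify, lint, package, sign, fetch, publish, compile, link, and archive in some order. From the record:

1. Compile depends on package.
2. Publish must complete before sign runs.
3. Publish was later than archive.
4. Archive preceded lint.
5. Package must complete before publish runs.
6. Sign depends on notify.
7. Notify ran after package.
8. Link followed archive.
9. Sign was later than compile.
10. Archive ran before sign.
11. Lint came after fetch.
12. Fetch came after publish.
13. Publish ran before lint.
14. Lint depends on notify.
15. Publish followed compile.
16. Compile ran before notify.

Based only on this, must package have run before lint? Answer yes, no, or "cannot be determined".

Chain the constraints: package → publish → lint. Each link is directly stated, so package comes before lint.

yes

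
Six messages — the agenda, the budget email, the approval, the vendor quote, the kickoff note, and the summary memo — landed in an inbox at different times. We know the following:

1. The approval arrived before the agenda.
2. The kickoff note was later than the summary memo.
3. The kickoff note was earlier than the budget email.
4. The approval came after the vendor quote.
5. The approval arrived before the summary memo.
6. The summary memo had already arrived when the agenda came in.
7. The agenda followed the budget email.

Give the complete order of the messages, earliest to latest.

The constraints fix every adjacent pair, so only one ordering works:
the vendor quote → the approval → the summary memo → the kickoff note → the budget email → the agenda.

the vendor quote, the approval, the summary memo, the kickoff note, the budget email, the agenda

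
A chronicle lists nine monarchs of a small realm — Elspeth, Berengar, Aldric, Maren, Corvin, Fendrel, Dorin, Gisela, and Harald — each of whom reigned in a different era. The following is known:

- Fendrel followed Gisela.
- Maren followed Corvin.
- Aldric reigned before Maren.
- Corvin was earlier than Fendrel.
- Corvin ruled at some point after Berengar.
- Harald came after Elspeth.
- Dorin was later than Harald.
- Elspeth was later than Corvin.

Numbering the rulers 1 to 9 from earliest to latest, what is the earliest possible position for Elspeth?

Berengar and Corvin must both come before Elspeth — 2 forced predecessors.
Nothing else is forced ahead of Elspeth, so their earliest slot is position 2 + 1 = 3.

3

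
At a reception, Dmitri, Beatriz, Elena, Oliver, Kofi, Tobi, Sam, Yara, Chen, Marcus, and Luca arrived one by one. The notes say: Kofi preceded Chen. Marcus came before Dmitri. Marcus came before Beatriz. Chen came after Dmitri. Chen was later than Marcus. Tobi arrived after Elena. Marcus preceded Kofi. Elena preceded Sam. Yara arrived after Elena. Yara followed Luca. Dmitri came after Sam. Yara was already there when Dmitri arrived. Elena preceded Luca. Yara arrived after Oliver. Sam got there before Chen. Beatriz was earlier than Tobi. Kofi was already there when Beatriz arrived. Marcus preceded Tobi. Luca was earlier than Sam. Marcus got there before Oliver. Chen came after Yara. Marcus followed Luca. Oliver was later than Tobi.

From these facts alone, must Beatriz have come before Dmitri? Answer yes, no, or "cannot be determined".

Chain the constraints: Beatriz → Tobi → Oliver → Yara → Dmitri. Each link is directly stated, so Beatriz comes before Dmitri.

yes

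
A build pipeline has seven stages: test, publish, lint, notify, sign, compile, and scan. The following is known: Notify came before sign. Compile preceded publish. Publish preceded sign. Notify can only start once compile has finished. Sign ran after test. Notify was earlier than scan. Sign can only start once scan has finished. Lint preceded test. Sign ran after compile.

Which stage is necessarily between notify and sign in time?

scan

Tracing the constraints gives notify → scan → sign, so scan sits after notify and before sign.
No other stage is forced both after notify and before sign.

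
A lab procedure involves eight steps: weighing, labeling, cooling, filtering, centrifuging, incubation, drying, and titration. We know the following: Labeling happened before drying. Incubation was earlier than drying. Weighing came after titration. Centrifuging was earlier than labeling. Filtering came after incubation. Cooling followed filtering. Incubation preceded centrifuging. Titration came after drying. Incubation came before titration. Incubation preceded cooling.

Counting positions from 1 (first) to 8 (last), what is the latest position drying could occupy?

Drying must come before titration and weighing — 2 steps forced after it.
Everything else can be placed before drying in some valid order, so drying can sit as late as position 8 − 2 = 6.

6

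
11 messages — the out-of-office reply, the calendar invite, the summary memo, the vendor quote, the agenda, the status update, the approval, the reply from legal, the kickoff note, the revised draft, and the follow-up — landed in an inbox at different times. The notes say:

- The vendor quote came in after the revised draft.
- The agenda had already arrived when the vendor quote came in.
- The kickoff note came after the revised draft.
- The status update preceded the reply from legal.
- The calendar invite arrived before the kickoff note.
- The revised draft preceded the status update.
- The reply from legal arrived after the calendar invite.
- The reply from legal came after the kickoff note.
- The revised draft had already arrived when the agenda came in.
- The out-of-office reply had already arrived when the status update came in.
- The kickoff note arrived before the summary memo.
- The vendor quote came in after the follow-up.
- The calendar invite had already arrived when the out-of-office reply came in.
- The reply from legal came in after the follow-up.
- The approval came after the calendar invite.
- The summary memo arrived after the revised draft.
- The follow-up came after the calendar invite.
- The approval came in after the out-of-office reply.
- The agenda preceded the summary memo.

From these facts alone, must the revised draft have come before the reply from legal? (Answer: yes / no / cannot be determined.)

yes

Chain the constraints: the revised draft → the kickoff note → the reply from legal. Each link is directly stated, so the revised draft comes before the reply from legal.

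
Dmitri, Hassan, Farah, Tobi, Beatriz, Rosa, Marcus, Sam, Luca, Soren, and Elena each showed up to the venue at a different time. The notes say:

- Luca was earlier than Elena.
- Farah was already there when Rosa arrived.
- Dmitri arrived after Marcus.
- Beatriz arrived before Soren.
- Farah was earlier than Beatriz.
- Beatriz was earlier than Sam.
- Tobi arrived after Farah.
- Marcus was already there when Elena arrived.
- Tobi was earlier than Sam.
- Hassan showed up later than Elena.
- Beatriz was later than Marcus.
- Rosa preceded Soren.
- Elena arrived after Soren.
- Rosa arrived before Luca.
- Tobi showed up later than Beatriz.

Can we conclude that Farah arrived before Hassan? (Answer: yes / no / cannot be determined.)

yes

Chain the constraints: Farah → Beatriz → Soren → Elena → Hassan. Each link is directly stated, so Farah comes before Hassan.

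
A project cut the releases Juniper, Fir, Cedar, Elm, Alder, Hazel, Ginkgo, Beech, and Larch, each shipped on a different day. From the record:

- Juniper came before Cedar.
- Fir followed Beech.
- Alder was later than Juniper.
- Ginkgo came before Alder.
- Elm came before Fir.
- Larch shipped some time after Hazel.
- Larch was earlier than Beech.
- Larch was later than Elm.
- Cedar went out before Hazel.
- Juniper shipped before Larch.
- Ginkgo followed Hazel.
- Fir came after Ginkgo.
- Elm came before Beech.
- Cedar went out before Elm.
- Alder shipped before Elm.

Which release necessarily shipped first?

Juniper has a chain of constraints placing it before every other release, so Juniper must be first.

Juniper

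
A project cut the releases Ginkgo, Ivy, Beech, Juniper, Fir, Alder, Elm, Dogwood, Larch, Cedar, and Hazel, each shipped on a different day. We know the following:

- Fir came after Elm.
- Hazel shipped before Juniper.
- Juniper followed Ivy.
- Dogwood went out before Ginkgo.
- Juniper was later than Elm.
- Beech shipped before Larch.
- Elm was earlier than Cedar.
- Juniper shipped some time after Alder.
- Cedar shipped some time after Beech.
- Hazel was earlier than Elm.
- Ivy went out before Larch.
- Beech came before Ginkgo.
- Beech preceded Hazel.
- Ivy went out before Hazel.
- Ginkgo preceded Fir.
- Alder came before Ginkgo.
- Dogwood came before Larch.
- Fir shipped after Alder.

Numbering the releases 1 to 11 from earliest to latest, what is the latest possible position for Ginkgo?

10

Ginkgo must come before Fir — 1 release forced after it.
Everything else can be placed before Ginkgo in some valid order, so Ginkgo can sit as late as position 11 − 1 = 10.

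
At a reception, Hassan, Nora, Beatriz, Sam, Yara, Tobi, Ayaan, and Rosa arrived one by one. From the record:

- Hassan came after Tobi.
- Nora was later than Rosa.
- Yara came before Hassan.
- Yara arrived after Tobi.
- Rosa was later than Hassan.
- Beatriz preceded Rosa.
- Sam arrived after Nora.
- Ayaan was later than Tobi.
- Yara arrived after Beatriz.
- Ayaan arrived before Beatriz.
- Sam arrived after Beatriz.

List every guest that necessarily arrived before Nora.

Ayaan, Beatriz, Hassan, Rosa, Tobi, Yara

Directly stated before Nora: Rosa.
Ayaan reaches Nora via Ayaan → Beatriz → Rosa → Nora.
Beatriz reaches Nora via Beatriz → Rosa → Nora.
Hassan reaches Nora via Hassan → Rosa → Nora.
Likewise Tobi and Yara each reach Nora by chaining the stated constraints.
No chain forces Sam ahead of Nora.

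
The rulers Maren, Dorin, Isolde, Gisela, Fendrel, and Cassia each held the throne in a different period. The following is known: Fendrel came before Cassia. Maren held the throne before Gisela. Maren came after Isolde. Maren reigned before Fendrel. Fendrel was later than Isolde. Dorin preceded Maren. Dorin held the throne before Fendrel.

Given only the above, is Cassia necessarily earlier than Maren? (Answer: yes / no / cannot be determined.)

no

Tracing the constraints gives Maren → Fendrel → Cassia, so Maren must come before Cassia.
That means Cassia cannot be before Maren.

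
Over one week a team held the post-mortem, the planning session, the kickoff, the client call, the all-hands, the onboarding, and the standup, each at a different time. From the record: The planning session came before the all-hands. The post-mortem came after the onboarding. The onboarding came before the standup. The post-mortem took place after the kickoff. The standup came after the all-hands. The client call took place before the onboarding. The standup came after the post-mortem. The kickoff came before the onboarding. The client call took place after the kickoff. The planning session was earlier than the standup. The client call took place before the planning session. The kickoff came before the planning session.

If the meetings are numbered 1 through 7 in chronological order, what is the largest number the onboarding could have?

The onboarding must come before the post-mortem and the standup — 2 meetings forced after it.
Everything else can be placed before the onboarding in some valid order, so the onboarding can sit as late as position 7 − 2 = 5.

5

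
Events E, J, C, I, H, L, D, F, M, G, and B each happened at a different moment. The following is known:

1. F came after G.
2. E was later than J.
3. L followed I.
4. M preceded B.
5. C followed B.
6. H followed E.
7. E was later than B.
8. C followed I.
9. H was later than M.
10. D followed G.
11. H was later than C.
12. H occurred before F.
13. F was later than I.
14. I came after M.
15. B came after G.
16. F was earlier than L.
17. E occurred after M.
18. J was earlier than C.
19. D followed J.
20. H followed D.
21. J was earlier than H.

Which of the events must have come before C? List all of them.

B, G, I, J, M

Directly stated before C: B, I, and J.
G reaches C via G → B → C.
M reaches C via M → I → C.
No chain forces D (or any of the others) ahead of C.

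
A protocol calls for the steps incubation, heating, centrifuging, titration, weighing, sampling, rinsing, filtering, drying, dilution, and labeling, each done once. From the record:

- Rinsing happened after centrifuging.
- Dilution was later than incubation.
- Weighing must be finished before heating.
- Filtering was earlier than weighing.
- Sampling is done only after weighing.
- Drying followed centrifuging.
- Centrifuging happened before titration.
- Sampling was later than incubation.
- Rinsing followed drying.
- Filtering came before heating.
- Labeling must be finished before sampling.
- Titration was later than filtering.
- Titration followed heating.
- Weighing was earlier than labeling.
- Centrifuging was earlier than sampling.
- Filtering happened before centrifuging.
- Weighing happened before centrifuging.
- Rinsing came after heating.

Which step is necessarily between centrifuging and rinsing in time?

drying

Tracing the constraints gives centrifuging → drying → rinsing, so drying sits after centrifuging and before rinsing.
No other step is forced both after centrifuging and before rinsing.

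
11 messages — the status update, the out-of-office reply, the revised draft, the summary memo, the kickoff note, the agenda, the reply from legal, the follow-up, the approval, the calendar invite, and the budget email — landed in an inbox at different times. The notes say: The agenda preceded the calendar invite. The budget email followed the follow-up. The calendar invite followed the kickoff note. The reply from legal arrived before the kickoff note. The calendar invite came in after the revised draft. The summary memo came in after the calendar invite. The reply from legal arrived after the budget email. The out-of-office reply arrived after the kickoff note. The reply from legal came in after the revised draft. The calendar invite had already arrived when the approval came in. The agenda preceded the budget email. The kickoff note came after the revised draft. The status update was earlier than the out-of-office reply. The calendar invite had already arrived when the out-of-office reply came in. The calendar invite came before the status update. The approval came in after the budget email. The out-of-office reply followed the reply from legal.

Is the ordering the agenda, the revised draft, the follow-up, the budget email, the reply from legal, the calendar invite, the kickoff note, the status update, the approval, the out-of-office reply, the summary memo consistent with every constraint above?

no

The constraints require the kickoff note before the calendar invite, but in the proposed sequence the calendar invite appears ahead of the kickoff note. That one violation is enough.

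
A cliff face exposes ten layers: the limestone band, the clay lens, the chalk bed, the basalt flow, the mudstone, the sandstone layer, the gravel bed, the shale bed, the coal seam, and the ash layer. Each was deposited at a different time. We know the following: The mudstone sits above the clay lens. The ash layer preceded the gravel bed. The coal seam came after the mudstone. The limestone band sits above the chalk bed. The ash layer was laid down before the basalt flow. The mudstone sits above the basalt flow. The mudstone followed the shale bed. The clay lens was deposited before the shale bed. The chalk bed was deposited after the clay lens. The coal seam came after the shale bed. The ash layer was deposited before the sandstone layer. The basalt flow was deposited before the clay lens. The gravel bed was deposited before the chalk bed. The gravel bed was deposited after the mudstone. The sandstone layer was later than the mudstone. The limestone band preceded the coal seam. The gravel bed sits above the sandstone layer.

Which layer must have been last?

the coal seam

Every other layer has a chain of constraints placing it before the coal seam, so the coal seam is last.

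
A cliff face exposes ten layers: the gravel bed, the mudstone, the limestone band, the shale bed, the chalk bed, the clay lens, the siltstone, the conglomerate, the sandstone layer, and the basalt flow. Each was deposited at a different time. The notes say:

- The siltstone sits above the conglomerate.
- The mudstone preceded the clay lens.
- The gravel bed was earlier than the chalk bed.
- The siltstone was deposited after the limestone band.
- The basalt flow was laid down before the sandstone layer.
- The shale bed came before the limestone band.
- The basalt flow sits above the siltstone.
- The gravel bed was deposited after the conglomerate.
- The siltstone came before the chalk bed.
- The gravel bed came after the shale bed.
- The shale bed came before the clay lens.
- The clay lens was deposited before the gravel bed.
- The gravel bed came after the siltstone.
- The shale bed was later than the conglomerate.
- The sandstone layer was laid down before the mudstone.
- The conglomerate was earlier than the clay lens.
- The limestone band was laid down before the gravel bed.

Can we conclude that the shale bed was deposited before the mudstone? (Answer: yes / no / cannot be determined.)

yes

Chain the constraints: the shale bed → the limestone band → the siltstone → the basalt flow → the sandstone layer → the mudstone. Each link is directly stated, so the shale bed comes before the mudstone.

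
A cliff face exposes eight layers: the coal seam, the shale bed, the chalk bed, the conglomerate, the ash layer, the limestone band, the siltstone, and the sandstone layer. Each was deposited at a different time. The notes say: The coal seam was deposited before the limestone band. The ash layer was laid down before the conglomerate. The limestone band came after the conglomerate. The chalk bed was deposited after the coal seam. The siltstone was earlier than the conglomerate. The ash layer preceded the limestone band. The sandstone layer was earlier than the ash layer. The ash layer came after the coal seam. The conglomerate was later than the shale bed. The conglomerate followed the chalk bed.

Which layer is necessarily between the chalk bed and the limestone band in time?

the conglomerate

Tracing the constraints gives the chalk bed → the conglomerate → the limestone band, so the conglomerate sits after the chalk bed and before the limestone band.
No other layer is forced both after the chalk bed and before the limestone band.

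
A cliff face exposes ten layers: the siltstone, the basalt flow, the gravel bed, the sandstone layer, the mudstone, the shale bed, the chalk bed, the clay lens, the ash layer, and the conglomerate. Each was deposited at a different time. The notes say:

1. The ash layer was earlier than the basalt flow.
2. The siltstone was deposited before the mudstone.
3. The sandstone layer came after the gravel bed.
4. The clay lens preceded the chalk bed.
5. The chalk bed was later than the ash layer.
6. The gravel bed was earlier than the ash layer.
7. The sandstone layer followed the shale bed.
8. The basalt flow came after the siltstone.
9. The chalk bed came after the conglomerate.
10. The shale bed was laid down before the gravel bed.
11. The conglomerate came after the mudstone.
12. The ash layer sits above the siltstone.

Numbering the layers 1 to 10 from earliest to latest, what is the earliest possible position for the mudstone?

The siltstone must come before the mudstone — 1 forced predecessor.
Nothing else is forced ahead of the mudstone, so its earliest slot is position 1 + 1 = 2.

2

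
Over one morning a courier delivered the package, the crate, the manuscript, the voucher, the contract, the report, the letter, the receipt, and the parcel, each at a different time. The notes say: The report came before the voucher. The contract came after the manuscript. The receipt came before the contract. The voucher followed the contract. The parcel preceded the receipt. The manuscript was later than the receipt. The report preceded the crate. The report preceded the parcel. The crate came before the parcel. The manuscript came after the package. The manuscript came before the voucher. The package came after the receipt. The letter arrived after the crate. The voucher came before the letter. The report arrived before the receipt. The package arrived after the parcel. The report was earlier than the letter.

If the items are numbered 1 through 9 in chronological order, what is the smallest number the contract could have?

The crate, the manuscript, the package, the parcel, the receipt, and the report must all come before the contract — 6 forced predecessors.
Nothing else is forced ahead of the contract, so its earliest slot is position 6 + 1 = 7.

7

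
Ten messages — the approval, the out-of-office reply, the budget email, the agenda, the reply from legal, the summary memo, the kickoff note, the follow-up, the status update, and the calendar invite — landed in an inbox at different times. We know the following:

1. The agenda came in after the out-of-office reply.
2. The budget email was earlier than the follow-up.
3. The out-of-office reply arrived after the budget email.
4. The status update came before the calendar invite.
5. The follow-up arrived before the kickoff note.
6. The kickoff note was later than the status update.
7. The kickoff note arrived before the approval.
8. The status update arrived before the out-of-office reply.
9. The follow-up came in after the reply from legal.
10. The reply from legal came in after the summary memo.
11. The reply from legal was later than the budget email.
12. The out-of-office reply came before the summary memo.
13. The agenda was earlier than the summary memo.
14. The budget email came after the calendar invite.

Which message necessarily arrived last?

the approval

Every other message has a chain of constraints placing it before the approval, so the approval is last.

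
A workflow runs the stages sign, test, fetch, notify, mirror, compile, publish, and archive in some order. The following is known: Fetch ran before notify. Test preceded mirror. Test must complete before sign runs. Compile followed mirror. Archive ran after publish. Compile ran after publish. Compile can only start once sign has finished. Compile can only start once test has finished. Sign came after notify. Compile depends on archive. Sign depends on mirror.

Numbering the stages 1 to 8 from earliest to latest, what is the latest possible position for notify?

Notify must come before compile and sign — 2 stages forced after it.
Everything else can be placed before notify in some valid order, so notify can sit as late as position 8 − 2 = 6.

6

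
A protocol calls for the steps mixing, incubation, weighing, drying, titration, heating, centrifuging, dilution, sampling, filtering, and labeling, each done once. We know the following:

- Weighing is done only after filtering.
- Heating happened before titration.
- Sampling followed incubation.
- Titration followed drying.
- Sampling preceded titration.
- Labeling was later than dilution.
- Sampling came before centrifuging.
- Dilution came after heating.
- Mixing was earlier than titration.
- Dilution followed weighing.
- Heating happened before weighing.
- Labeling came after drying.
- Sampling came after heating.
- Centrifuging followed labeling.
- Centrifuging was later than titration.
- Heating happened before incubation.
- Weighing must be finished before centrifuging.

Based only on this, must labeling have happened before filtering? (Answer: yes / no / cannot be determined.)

no

Tracing the constraints gives filtering → weighing → dilution → labeling, so filtering must come before labeling.
That means labeling cannot be before filtering.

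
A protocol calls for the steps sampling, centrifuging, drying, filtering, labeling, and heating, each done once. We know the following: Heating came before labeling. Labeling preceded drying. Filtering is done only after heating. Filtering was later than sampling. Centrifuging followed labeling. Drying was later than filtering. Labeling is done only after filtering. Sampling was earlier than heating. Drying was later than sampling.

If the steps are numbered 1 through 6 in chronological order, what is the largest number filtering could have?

Filtering must come before centrifuging, drying, and labeling — 3 steps forced after it.
Everything else can be placed before filtering in some valid order, so filtering can sit as late as position 6 − 3 = 3.

3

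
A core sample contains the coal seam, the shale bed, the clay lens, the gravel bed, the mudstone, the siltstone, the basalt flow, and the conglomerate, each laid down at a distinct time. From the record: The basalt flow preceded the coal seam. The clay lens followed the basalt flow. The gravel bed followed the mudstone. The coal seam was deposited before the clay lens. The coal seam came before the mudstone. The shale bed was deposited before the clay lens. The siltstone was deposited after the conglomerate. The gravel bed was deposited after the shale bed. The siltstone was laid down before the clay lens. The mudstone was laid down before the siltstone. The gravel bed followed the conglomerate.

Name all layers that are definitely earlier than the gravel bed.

Directly stated before the gravel bed: the conglomerate, the mudstone, and the shale bed.
The basalt flow reaches the gravel bed via the basalt flow → the coal seam → the mudstone → the gravel bed.
The coal seam reaches the gravel bed via the coal seam → the mudstone → the gravel bed.
No chain forces the clay lens (or any of the others) ahead of the gravel bed.

the basalt flow, the coal seam, the conglomerate, the mudstone, the shale bed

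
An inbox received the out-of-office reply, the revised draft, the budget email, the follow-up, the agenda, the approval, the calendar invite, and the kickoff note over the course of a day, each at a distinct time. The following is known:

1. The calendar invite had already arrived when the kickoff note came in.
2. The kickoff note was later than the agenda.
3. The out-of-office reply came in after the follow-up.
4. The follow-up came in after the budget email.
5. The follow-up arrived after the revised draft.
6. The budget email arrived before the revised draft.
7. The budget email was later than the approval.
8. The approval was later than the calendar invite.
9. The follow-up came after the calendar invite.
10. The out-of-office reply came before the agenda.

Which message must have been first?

the calendar invite

The calendar invite has a chain of constraints placing it before every other message, so the calendar invite must be first.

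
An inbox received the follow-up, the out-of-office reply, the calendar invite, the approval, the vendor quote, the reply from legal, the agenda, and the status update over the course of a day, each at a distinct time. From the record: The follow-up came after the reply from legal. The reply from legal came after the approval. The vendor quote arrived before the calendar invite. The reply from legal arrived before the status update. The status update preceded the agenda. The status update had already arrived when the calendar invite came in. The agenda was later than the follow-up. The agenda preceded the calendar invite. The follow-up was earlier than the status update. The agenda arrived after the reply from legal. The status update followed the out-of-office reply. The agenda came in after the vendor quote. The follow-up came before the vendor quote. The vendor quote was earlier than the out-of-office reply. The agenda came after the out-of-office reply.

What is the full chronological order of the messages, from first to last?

The constraints fix every adjacent pair, so only one ordering works:
the approval → the reply from legal → the follow-up → the vendor quote → the out-of-office reply → the status update → the agenda → the calendar invite.

the approval, the reply from legal, the follow-up, the vendor quote, the out-of-office reply, the status update, the agenda, the calendar invite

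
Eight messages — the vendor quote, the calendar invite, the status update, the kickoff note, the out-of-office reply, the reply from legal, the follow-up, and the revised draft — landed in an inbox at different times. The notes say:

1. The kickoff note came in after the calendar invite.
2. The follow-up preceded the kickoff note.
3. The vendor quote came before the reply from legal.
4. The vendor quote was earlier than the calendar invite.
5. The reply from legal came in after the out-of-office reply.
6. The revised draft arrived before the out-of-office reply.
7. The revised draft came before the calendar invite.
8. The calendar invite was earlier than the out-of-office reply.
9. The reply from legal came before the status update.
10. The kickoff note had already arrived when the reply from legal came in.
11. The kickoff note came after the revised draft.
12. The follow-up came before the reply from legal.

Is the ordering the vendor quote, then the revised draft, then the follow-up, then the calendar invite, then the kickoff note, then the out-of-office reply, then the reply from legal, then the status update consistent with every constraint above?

yes

Check each stated constraint against the proposed order — e.g. the revised draft is ahead of the out-of-office reply; the vendor quote is ahead of the reply from legal. Every pair is in the required order; nothing is violated.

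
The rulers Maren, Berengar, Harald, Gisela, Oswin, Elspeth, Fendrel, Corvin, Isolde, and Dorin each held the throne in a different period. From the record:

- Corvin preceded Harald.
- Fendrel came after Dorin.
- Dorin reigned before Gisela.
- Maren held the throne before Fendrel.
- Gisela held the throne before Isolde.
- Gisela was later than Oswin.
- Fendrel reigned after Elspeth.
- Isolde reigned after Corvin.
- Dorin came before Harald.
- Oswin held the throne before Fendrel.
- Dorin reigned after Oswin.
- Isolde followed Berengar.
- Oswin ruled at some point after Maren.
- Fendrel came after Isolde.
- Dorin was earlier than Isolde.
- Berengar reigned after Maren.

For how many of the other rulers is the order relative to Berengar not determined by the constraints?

6

Forced before Berengar: Maren; forced after Berengar: Fendrel and Isolde.
That leaves Corvin, Dorin, Elspeth, Gisela, Harald, and Oswin with no forced order relative to Berengar — 6.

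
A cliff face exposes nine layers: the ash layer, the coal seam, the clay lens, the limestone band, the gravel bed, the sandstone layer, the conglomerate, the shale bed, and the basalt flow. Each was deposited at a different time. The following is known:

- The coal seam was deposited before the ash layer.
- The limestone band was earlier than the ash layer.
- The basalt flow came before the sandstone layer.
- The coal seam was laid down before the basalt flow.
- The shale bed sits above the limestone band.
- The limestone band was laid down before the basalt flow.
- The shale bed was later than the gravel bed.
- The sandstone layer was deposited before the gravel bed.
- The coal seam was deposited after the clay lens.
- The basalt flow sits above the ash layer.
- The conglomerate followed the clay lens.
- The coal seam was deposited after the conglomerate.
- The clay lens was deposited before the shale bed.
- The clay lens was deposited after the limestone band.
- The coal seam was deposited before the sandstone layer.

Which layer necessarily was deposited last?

Every other layer has a chain of constraints placing it before the shale bed, so the shale bed is last.

the shale bed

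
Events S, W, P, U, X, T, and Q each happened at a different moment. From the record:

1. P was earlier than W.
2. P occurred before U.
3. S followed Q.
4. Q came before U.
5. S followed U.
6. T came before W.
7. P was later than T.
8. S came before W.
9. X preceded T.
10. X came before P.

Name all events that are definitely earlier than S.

P, Q, T, U, X

Directly stated before S: Q and U.
P reaches S via P → U → S.
T reaches S via T → P → U → S.
X reaches S via X → P → U → S.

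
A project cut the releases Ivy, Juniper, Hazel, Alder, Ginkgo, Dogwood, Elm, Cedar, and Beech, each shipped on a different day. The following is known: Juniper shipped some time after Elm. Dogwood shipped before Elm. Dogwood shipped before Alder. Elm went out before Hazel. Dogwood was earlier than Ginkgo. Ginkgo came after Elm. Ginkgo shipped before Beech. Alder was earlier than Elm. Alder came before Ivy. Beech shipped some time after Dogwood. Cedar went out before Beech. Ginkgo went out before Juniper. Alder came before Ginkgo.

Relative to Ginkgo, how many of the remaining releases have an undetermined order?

3

Forced before Ginkgo: Alder, Dogwood, and Elm; forced after Ginkgo: Beech and Juniper.
That leaves Cedar, Hazel, and Ivy with no forced order relative to Ginkgo — 3.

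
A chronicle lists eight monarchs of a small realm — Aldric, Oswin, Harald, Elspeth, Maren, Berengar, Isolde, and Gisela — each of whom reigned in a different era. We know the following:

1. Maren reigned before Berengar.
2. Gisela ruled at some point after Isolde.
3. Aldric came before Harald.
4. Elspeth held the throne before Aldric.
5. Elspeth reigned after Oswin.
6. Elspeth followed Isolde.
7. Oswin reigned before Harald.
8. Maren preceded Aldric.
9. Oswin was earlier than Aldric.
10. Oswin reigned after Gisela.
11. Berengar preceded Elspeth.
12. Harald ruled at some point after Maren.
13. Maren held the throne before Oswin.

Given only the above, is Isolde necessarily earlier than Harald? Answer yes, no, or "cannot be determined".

Chain the constraints: Isolde → Gisela → Oswin → Harald. Each link is directly stated, so Isolde comes before Harald.

yes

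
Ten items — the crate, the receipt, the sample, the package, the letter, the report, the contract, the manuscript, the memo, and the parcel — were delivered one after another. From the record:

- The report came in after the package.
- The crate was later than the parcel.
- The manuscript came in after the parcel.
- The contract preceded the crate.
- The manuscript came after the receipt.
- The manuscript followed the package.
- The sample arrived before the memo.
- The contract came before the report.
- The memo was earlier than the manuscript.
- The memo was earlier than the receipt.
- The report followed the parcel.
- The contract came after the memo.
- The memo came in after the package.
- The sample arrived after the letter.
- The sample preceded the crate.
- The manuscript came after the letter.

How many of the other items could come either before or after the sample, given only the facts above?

2

Forced before the sample: the letter; forced after the sample: the contract, the crate, the manuscript, the memo, the receipt, and the report.
That leaves the package and the parcel with no forced order relative to the sample — 2.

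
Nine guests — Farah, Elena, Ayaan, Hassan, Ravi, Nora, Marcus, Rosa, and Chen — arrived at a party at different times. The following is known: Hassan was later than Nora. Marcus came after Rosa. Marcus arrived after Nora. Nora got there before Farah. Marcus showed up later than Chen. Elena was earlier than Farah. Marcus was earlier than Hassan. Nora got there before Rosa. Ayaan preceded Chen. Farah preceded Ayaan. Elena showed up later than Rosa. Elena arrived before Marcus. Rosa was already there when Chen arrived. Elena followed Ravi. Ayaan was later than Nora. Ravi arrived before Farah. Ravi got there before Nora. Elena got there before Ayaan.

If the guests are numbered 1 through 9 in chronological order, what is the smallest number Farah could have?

Elena, Nora, Ravi, and Rosa must all come before Farah — 4 forced predecessors.
Nothing else is forced ahead of Farah, so their earliest slot is position 4 + 1 = 5.

5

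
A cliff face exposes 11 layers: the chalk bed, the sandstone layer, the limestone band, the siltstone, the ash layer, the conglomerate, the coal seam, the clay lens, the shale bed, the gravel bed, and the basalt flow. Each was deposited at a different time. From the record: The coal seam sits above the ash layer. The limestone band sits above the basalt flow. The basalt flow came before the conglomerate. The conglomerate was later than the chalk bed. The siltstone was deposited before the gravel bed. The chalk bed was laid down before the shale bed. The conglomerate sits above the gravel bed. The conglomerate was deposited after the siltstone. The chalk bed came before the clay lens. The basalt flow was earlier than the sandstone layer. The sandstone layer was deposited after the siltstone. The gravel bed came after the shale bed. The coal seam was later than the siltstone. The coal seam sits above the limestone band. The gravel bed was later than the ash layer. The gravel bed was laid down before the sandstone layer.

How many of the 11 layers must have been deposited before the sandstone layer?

6

Directly stated before the sandstone layer: the basalt flow, the gravel bed, and the siltstone.
The ash layer reaches the sandstone layer via the ash layer → the gravel bed → the sandstone layer.
The chalk bed reaches the sandstone layer via the chalk bed → the shale bed → the gravel bed → the sandstone layer.
The shale bed reaches the sandstone layer via the shale bed → the gravel bed → the sandstone layer.
No chain forces the clay lens (or any of the others) ahead of the sandstone layer.
That's the ash layer, the basalt flow, the chalk bed, the gravel bed, the shale bed, and the siltstone — 6 in all.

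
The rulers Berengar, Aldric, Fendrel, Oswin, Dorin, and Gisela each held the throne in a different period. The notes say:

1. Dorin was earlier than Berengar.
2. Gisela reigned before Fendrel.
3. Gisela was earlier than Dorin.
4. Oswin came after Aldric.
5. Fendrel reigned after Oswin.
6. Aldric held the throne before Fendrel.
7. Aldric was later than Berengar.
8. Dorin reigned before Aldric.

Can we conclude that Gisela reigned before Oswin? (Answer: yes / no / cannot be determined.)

Chain the constraints: Gisela → Dorin → Aldric → Oswin. Each link is directly stated, so Gisela comes before Oswin.

yes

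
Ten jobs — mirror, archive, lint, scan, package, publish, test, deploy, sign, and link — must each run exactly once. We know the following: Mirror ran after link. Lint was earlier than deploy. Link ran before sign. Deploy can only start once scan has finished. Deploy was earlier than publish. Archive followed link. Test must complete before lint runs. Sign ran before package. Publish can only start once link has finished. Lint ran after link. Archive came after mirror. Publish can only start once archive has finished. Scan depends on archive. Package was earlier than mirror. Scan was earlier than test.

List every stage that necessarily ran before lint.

Directly stated before lint: link and test.
Archive reaches lint via archive → scan → test → lint.
Mirror reaches lint via mirror → archive → scan → test → lint.
Package reaches lint via package → mirror → archive → scan → test → lint.
Likewise scan and sign each reach lint by chaining the stated constraints.
No chain forces deploy (or any of the others) ahead of lint.

archive, link, mirror, package, scan, sign, test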